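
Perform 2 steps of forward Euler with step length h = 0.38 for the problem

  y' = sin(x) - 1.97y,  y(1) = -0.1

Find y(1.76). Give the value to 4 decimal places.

0.4472

Euler: y_{n+1} = y_n + h·f(x_n, y_n).
x=1.000000, y=-0.100000: f=1.038471 → y ← -0.100000 + 0.38·1.038471 = 0.294619
x=1.380000, y=0.294619: f=0.401454 → y ← 0.294619 + 0.38·0.401454 = 0.447172
y(1.76) ≈ 0.4472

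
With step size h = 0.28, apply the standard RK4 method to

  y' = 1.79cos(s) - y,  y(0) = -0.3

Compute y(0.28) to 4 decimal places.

0.2043

RK4: k1 = f(s_n, y_n); k2 = f(s_n + h/2, y_n + (h/2)·k1); k3 = f(s_n + h/2, y_n + (h/2)·k2); k4 = f(s_n + h, y_n + h·k3); y_{n+1} = y_n + (h/6)·(k1 + 2k2 + 2k3 + k4).
s=0.000000, y=-0.300000:
  k1 = f(0.000000, -0.300000) = 2.090000
  k2 = f(0.140000, -0.007400) = 1.779887
  k3 = f(0.140000, -0.050816) = 1.823303
  k4 = f(0.280000, 0.210525) = 1.509765
  y ← -0.300000 + (0.28/6)·(k1 + 2k2 + 2k3 + k4) = 0.204287
y(0.28) ≈ 0.2043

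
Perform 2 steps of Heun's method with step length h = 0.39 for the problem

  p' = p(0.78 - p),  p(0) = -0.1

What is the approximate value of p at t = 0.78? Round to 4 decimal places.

Heun: k1 = f(t_n, p_n); k2 = f(t_n + h, p_n + h·k1); p_{n+1} = p_n + (h/2)·(k1 + k2).
t=0.000000, p=-0.100000:
  k1 = f(0.000000, -0.100000) = -0.088000
  k2 = f(0.390000, -0.134320) = -0.122811
  p ← -0.100000 + (0.39/2)·(-0.088000 + (-0.122811)) = -0.141108
t=0.390000, p=-0.141108:
  k1 = f(0.390000, -0.141108) = -0.129976
  k2 = f(0.780000, -0.191799) = -0.186390
  p ← -0.141108 + (0.39/2)·(-0.129976 + (-0.186390)) = -0.202800
p(0.78) ≈ -0.2028

-0.2028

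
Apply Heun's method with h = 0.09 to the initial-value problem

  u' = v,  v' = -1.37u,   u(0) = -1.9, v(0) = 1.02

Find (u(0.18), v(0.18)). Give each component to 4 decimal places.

Heun on (u,v): k1 = f(t_n, state_n); k2 = f(t_n + h, state_n + h·k1); state_{n+1} = state_n + (h/2)·(k1 + k2).
0.000000: (-1.900000, 1.020000)
  k1 = (1.020000, 2.603000)
  predictor → (-1.808200, 1.254270)
  k2 = (1.254270, 2.477234)
  → (-1.797658, 1.248611)
0.090000: (-1.797658, 1.248611)
  k1 = (1.248611, 2.462791)
  predictor → (-1.685283, 1.470262)
  k2 = (1.470262, 2.308838)
  → (-1.675309, 1.463334)
(u(0.18), v(0.18)) ≈ (-1.6753, 1.4633)

-1.6753, 1.4633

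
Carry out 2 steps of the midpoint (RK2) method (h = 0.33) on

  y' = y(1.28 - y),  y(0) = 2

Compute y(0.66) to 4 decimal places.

1.5538

Midpoint: k1 = f(s_n, y_n); k2 = f(s_n + h/2, y_n + (h/2)·k1); y_{n+1} = y_n + h·k2.
s=0.000000, y=2.000000:
  k1 = f(0.000000, 2.000000) = -1.440000
  k2 = f(0.165000, 1.762400) = -0.850182
  y ← 2.000000 + 0.33·(-0.850182) = 1.719440
s=0.330000, y=1.719440:
  k1 = f(0.330000, 1.719440) = -0.755591
  k2 = f(0.495000, 1.594768) = -0.501981
  y ← 1.719440 + 0.33·(-0.501981) = 1.553786
y(0.66) ≈ 1.5538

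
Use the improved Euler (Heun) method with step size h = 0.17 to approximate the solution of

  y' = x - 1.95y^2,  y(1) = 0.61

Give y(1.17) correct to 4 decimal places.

Heun: k1 = f(x_n, y_n); k2 = f(x_n + h, y_n + h·k1); y_{n+1} = y_n + (h/2)·(k1 + k2).
x=1.000000, y=0.610000:
  k1 = f(1.000000, 0.610000) = 0.274405
  k2 = f(1.170000, 0.656649) = 0.329184
  y ← 0.610000 + (0.17/2)·(0.274405 + 0.329184) = 0.661305
y(1.17) ≈ 0.6613

0.6613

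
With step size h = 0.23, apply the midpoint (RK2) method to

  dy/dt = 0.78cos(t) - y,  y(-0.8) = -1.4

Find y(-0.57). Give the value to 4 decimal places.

Midpoint: k1 = f(t_n, y_n); k2 = f(t_n + h/2, y_n + (h/2)·k1); y_{n+1} = y_n + h·k2.
t=-0.800000, y=-1.400000:
  k1 = f(-0.800000, -1.400000) = 1.943431
  k2 = f(-0.685000, -1.176505) = 1.780552
  y ← -1.400000 + 0.23·1.780552 = -0.990473
y(-0.57) ≈ -0.9905

-0.9905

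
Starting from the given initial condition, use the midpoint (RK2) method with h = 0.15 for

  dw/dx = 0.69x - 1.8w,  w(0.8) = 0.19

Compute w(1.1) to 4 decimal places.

Midpoint: k1 = f(x_n, w_n); k2 = f(x_n + h/2, w_n + (h/2)·k1); w_{n+1} = w_n + h·k2.
x=0.800000, w=0.190000:
  k1 = f(0.800000, 0.190000) = 0.210000
  k2 = f(0.875000, 0.205750) = 0.233400
  w ← 0.190000 + 0.15·0.233400 = 0.225010
x=0.950000, w=0.225010:
  k1 = f(0.950000, 0.225010) = 0.250482
  k2 = f(1.025000, 0.243796) = 0.268417
  w ← 0.225010 + 0.15·0.268417 = 0.265273
w(1.1) ≈ 0.2653

0.2653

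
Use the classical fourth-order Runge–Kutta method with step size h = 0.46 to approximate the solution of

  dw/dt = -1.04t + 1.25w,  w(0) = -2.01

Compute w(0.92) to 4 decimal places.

-7.0135

RK4: k1 = f(t_n, w_n); k2 = f(t_n + h/2, w_n + (h/2)·k1); k3 = f(t_n + h/2, w_n + (h/2)·k2); k4 = f(t_n + h, w_n + h·k3); w_{n+1} = w_n + (h/6)·(k1 + 2k2 + 2k3 + k4).
t=0.000000, w=-2.010000:
  k1 = f(0.000000, -2.010000) = -2.512500
  k2 = f(0.230000, -2.587875) = -3.474044
  k3 = f(0.230000, -2.809030) = -3.750488
  k4 = f(0.460000, -3.735224) = -5.147430
  w ← -2.010000 + (0.46/6)·(k1 + 2k2 + 2k3 + k4) = -3.705023
t=0.460000, w=-3.705023:
  k1 = f(0.460000, -3.705023) = -5.109678
  k2 = f(0.690000, -4.880249) = -6.817911
  k3 = f(0.690000, -5.273142) = -7.309028
  k4 = f(0.920000, -7.067176) = -9.790770
  w ← -3.705023 + (0.46/6)·(k1 + 2k2 + 2k3 + k4) = -7.013521
w(0.92) ≈ -7.0135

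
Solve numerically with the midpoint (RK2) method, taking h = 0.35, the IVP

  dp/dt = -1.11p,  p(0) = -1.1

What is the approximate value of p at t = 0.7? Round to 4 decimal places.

-0.5191

Midpoint: k1 = f(t_n, p_n); k2 = f(t_n + h/2, p_n + (h/2)·k1); p_{n+1} = p_n + h·k2.
t=0.000000, p=-1.100000:
  k1 = f(0.000000, -1.100000) = 1.221000
  k2 = f(0.175000, -0.886325) = 0.983821
  p ← -1.100000 + 0.35·0.983821 = -0.755663
t=0.350000, p=-0.755663:
  k1 = f(0.350000, -0.755663) = 0.838786
  k2 = f(0.525000, -0.608875) = 0.675852
  p ← -0.755663 + 0.35·0.675852 = -0.519115
p(0.7) ≈ -0.5191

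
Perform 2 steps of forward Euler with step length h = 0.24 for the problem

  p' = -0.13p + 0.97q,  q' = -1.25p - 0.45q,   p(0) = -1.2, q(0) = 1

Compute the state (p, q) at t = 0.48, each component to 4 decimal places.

-0.6093, 1.3957

Euler on (p,q): p_{n+1} = p_n + h·p', q_{n+1} = q_n + h·q'.
0.000000: (-1.200000, 1.000000); f=(1.126000, 1.050000) → (-0.929760, 1.252000)
0.240000: (-0.929760, 1.252000); f=(1.335309, 0.598800) → (-0.609286, 1.395712)
(p(0.48), q(0.48)) ≈ (-0.6093, 1.3957)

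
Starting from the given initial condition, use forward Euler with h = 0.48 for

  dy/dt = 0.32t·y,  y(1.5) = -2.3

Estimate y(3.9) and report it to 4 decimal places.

-11.2590

Euler: y_{n+1} = y_n + h·f(t_n, y_n).
t=1.500000, y=-2.300000: f=-1.104000 → y ← -2.300000 + 0.48·(-1.104000) = -2.829920
t=1.980000, y=-2.829920: f=-1.793037 → y ← -2.829920 + 0.48·(-1.793037) = -3.690578
t=2.460000, y=-3.690578: f=-2.905223 → y ← -3.690578 + 0.48·(-2.905223) = -5.085085
t=2.940000, y=-5.085085: f=-4.784048 → y ← -5.085085 + 0.48·(-4.784048) = -7.381428
t=3.420000, y=-7.381428: f=-8.078235 → y ← -7.381428 + 0.48·(-8.078235) = -11.258981
y(3.9) ≈ -11.2590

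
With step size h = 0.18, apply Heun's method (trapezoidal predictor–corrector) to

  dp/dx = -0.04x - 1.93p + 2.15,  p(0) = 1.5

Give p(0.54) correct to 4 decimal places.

1.2495

Heun: k1 = f(x_n, p_n); k2 = f(x_n + h, p_n + h·k1); p_{n+1} = p_n + (h/2)·(k1 + k2).
x=0.000000, p=1.500000:
  k1 = f(0.000000, 1.500000) = -0.745000
  k2 = f(0.180000, 1.365900) = -0.493387
  p ← 1.500000 + (0.18/2)·(-0.745000 + (-0.493387)) = 1.388545
x=0.180000, p=1.388545:
  k1 = f(0.180000, 1.388545) = -0.537092
  k2 = f(0.360000, 1.291869) = -0.357706
  p ← 1.388545 + (0.18/2)·(-0.537092 + (-0.357706)) = 1.308013
x=0.360000, p=1.308013:
  k1 = f(0.360000, 1.308013) = -0.388866
  k2 = f(0.540000, 1.238017) = -0.260974
  p ← 1.308013 + (0.18/2)·(-0.388866 + (-0.260974)) = 1.249528
p(0.54) ≈ 1.2495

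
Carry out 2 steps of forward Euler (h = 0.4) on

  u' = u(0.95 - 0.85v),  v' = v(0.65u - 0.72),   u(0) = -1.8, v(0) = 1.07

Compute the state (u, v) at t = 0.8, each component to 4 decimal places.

Euler on (u,v): u_{n+1} = u_n + h·u', v_{n+1} = v_n + h·v'.
0.000000: (-1.800000, 1.070000); f=(-0.072900, -2.022300) → (-1.829160, 0.261080)
0.400000: (-1.829160, 0.261080); f=(-1.331778, -0.498390) → (-2.361871, 0.061724)
(u(0.8), v(0.8)) ≈ (-2.3619, 0.0617)

-2.3619, 0.0617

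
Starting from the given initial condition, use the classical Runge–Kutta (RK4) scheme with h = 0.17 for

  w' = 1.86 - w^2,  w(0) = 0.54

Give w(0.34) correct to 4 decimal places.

RK4: k1 = f(x_n, w_n); k2 = f(x_n + h/2, w_n + (h/2)·k1); k3 = f(x_n + h/2, w_n + (h/2)·k2); k4 = f(x_n + h, w_n + h·k3); w_{n+1} = w_n + (h/6)·(k1 + 2k2 + 2k3 + k4).
x=0.000000, w=0.540000:
  k1 = f(0.000000, 0.540000) = 1.568400
  k2 = f(0.085000, 0.673314) = 1.406648
  k3 = f(0.085000, 0.659565) = 1.424974
  k4 = f(0.170000, 0.782246) = 1.248092
  w ← 0.540000 + (0.17/6)·(k1 + 2k2 + 2k3 + k4) = 0.780259
x=0.170000, w=0.780259:
  k1 = f(0.170000, 0.780259) = 1.251196
  k2 = f(0.255000, 0.886611) = 1.073921
  k3 = f(0.255000, 0.871542) = 1.100414
  k4 = f(0.340000, 0.967330) = 0.924274
  w ← 0.780259 + (0.17/6)·(k1 + 2k2 + 2k3 + k4) = 0.965110
w(0.34) ≈ 0.9651

0.9651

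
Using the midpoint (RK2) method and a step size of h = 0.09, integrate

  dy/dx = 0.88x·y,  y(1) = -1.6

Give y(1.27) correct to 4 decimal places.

Midpoint: k1 = f(x_n, y_n); k2 = f(x_n + h/2, y_n + (h/2)·k1); y_{n+1} = y_n + h·k2.
x=1.000000, y=-1.600000:
  k1 = f(1.000000, -1.600000) = -1.408000
  k2 = f(1.045000, -1.663360) = -1.529626
  y ← -1.600000 + 0.09·(-1.529626) = -1.737666
x=1.090000, y=-1.737666:
  k1 = f(1.090000, -1.737666) = -1.666770
  k2 = f(1.135000, -1.812671) = -1.810496
  y ← -1.737666 + 0.09·(-1.810496) = -1.900611
x=1.180000, y=-1.900611:
  k1 = f(1.180000, -1.900611) = -1.973594
  k2 = f(1.225000, -1.989423) = -2.144598
  y ← -1.900611 + 0.09·(-2.144598) = -2.093625
y(1.27) ≈ -2.0936

-2.0936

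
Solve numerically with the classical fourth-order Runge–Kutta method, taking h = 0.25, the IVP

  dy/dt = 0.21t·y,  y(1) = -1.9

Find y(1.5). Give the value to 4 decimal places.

RK4: k1 = f(t_n, y_n); k2 = f(t_n + h/2, y_n + (h/2)·k1); k3 = f(t_n + h/2, y_n + (h/2)·k2); k4 = f(t_n + h, y_n + h·k3); y_{n+1} = y_n + (h/6)·(k1 + 2k2 + 2k3 + k4).
t=1.000000, y=-1.900000:
  k1 = f(1.000000, -1.900000) = -0.399000
  k2 = f(1.125000, -1.949875) = -0.460658
  k3 = f(1.125000, -1.957582) = -0.462479
  k4 = f(1.250000, -2.015620) = -0.529100
  y ← -1.900000 + (0.25/6)·(k1 + 2k2 + 2k3 + k4) = -2.015599
t=1.250000, y=-2.015599:
  k1 = f(1.250000, -2.015599) = -0.529095
  k2 = f(1.375000, -2.081736) = -0.601101
  k3 = f(1.375000, -2.090737) = -0.603700
  k4 = f(1.500000, -2.166524) = -0.682455
  y ← -2.015599 + (0.25/6)·(k1 + 2k2 + 2k3 + k4) = -2.166480
y(1.5) ≈ -2.1665

-2.1665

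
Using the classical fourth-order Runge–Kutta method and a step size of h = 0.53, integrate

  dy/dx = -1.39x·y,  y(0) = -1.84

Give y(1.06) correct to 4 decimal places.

-0.8426

RK4: k1 = f(x_n, y_n); k2 = f(x_n + h/2, y_n + (h/2)·k1); k3 = f(x_n + h/2, y_n + (h/2)·k2); k4 = f(x_n + h, y_n + h·k3); y_{n+1} = y_n + (h/6)·(k1 + 2k2 + 2k3 + k4).
x=0.000000, y=-1.840000:
  k1 = f(0.000000, -1.840000) = 0.000000
  k2 = f(0.265000, -1.840000) = 0.677764
  k3 = f(0.265000, -1.660393) = 0.611606
  k4 = f(0.530000, -1.515849) = 1.116726
  y ← -1.840000 + (0.53/6)·(k1 + 2k2 + 2k3 + k4) = -1.513567
x=0.530000, y=-1.513567:
  k1 = f(0.530000, -1.513567) = 1.115045
  k2 = f(0.795000, -1.218080) = 1.346040
  k3 = f(0.795000, -1.156867) = 1.278396
  k4 = f(1.060000, -0.836018) = 1.231788
  y ← -1.513567 + (0.53/6)·(k1 + 2k2 + 2k3 + k4) = -0.842613
y(1.06) ≈ -0.8426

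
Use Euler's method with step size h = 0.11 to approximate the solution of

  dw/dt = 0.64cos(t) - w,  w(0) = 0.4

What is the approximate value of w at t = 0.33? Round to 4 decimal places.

0.4687

Euler: w_{n+1} = w_n + h·f(t_n, w_n).
t=0.000000, w=0.400000: f=0.240000 → w ← 0.400000 + 0.11·0.240000 = 0.426400
t=0.110000, w=0.426400: f=0.209732 → w ← 0.426400 + 0.11·0.209732 = 0.449471
t=0.220000, w=0.449471: f=0.175104 → w ← 0.449471 + 0.11·0.175104 = 0.468732
w(0.33) ≈ 0.4687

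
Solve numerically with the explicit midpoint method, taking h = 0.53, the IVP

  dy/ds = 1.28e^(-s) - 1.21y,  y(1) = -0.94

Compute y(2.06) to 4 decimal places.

-0.1709

Midpoint: k1 = f(s_n, y_n); k2 = f(s_n + h/2, y_n + (h/2)·k1); y_{n+1} = y_n + h·k2.
s=1.000000, y=-0.940000:
  k1 = f(1.000000, -0.940000) = 1.608286
  k2 = f(1.265000, -0.513804) = 0.982969
  y ← -0.940000 + 0.53·0.982969 = -0.419026
s=1.530000, y=-0.419026:
  k1 = f(1.530000, -0.419026) = 0.784187
  k2 = f(1.795000, -0.211217) = 0.468215
  y ← -0.419026 + 0.53·0.468215 = -0.170872
y(2.06) ≈ -0.1709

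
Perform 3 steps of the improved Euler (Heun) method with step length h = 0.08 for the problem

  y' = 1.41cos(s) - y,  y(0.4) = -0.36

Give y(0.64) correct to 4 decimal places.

-0.0241

Heun: k1 = f(s_n, y_n); k2 = f(s_n + h, y_n + h·k1); y_{n+1} = y_n + (h/2)·(k1 + k2).
s=0.400000, y=-0.360000:
  k1 = f(0.400000, -0.360000) = 1.658696
  k2 = f(0.480000, -0.227304) = 1.477967
  y ← -0.360000 + (0.08/2)·(1.658696 + 1.477967) = -0.234533
s=0.480000, y=-0.234533:
  k1 = f(0.480000, -0.234533) = 1.485196
  k2 = f(0.560000, -0.115718) = 1.310347
  y ← -0.234533 + (0.08/2)·(1.485196 + 1.310347) = -0.122712
s=0.560000, y=-0.122712:
  k1 = f(0.560000, -0.122712) = 1.317341
  k2 = f(0.640000, -0.017324) = 1.148279
  y ← -0.122712 + (0.08/2)·(1.317341 + 1.148279) = -0.024087
y(0.64) ≈ -0.0241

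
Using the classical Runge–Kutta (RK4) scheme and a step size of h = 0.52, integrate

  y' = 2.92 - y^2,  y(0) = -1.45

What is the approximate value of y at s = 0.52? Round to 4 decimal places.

-0.6108

RK4: k1 = f(s_n, y_n); k2 = f(s_n + h/2, y_n + (h/2)·k1); k3 = f(s_n + h/2, y_n + (h/2)·k2); k4 = f(s_n + h, y_n + h·k3); y_{n+1} = y_n + (h/6)·(k1 + 2k2 + 2k3 + k4).
s=0.000000, y=-1.450000:
  k1 = f(0.000000, -1.450000) = 0.817500
  k2 = f(0.260000, -1.237450) = 1.388717
  k3 = f(0.260000, -1.088933) = 1.734224
  k4 = f(0.520000, -0.548204) = 2.619473
  y ← -1.450000 + (0.52/6)·(k1 + 2k2 + 2k3 + k4) = -0.610819
y(0.52) ≈ -0.6108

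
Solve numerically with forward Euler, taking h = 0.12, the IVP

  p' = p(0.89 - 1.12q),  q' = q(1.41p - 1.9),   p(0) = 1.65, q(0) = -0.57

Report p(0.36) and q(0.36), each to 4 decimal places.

2.7718, -0.7690

Euler on (p,q): p_{n+1} = p_n + h·p', q_{n+1} = q_n + h·q'.
0.000000: (1.650000, -0.570000); f=(2.521860, -0.243105) → (1.952623, -0.599173)
0.120000: (1.952623, -0.599173); f=(3.048188, -0.511213) → (2.318406, -0.660518)
0.240000: (2.318406, -0.660518); f=(3.778492, -0.904218) → (2.771825, -0.769024)
(p(0.36), q(0.36)) ≈ (2.7718, -0.7690)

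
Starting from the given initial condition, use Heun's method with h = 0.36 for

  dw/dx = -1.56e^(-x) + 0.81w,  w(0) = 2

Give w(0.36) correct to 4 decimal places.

2.1096

Heun: k1 = f(x_n, w_n); k2 = f(x_n + h, w_n + h·k1); w_{n+1} = w_n + (h/2)·(k1 + k2).
x=0.000000, w=2.000000:
  k1 = f(0.000000, 2.000000) = 0.060000
  k2 = f(0.360000, 2.021600) = 0.549121
  w ← 2.000000 + (0.36/2)·(0.060000 + 0.549121) = 2.109642
w(0.36) ≈ 2.1096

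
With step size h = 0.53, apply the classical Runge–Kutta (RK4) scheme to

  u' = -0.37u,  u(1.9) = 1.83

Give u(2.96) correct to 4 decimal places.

1.2363

RK4: k1 = f(s_n, u_n); k2 = f(s_n + h/2, u_n + (h/2)·k1); k3 = f(s_n + h/2, u_n + (h/2)·k2); k4 = f(s_n + h, u_n + h·k3); u_{n+1} = u_n + (h/6)·(k1 + 2k2 + 2k3 + k4).
s=1.900000, u=1.830000:
  k1 = f(1.900000, 1.830000) = -0.677100
  k2 = f(2.165000, 1.650569) = -0.610710
  k3 = f(2.165000, 1.668162) = -0.617220
  k4 = f(2.430000, 1.502873) = -0.556063
  u ← 1.830000 + (0.53/6)·(k1 + 2k2 + 2k3 + k4) = 1.504136
s=2.430000, u=1.504136:
  k1 = f(2.430000, 1.504136) = -0.556530
  k2 = f(2.695000, 1.356656) = -0.501963
  k3 = f(2.695000, 1.371116) = -0.507313
  k4 = f(2.960000, 1.235260) = -0.457046
  u ← 1.504136 + (0.53/6)·(k1 + 2k2 + 2k3 + k4) = 1.236298
u(2.96) ≈ 1.2363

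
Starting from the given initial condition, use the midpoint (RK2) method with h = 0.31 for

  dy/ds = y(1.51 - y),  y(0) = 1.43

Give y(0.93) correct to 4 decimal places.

1.4883

Midpoint: k1 = f(s_n, y_n); k2 = f(s_n + h/2, y_n + (h/2)·k1); y_{n+1} = y_n + h·k2.
s=0.000000, y=1.430000:
  k1 = f(0.000000, 1.430000) = 0.114400
  k2 = f(0.155000, 1.447732) = 0.090147
  y ← 1.430000 + 0.31·0.090147 = 1.457946
s=0.310000, y=1.457946:
  k1 = f(0.310000, 1.457946) = 0.075892
  k2 = f(0.465000, 1.469709) = 0.059216
  y ← 1.457946 + 0.31·0.059216 = 1.476303
s=0.620000, y=1.476303:
  k1 = f(0.620000, 1.476303) = 0.049747
  k2 = f(0.775000, 1.484014) = 0.038564
  y ← 1.476303 + 0.31·0.038564 = 1.488258
y(0.93) ≈ 1.4883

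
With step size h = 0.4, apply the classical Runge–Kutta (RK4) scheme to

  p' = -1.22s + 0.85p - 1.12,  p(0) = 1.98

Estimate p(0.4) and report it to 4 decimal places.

2.1386

RK4: k1 = f(s_n, p_n); k2 = f(s_n + h/2, p_n + (h/2)·k1); k3 = f(s_n + h/2, p_n + (h/2)·k2); k4 = f(s_n + h, p_n + h·k3); p_{n+1} = p_n + (h/6)·(k1 + 2k2 + 2k3 + k4).
s=0.000000, p=1.980000:
  k1 = f(0.000000, 1.980000) = 0.563000
  k2 = f(0.200000, 2.092600) = 0.414710
  k3 = f(0.200000, 2.062942) = 0.389501
  k4 = f(0.400000, 2.135800) = 0.207430
  p ← 1.980000 + (0.4/6)·(k1 + 2k2 + 2k3 + k4) = 2.138590
p(0.4) ≈ 2.1386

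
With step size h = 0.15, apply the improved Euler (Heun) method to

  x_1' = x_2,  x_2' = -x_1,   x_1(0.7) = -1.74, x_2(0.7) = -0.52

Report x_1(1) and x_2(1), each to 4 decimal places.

-1.8162, 0.0195

Heun on (x_1,x_2): k1 = f(t_n, state_n); k2 = f(t_n + h, state_n + h·k1); state_{n+1} = state_n + (h/2)·(k1 + k2).
0.700000: (-1.740000, -0.520000)
  k1 = (-0.520000, 1.740000)
  predictor → (-1.818000, -0.259000)
  k2 = (-0.259000, 1.818000)
  → (-1.798425, -0.253150)
0.850000: (-1.798425, -0.253150)
  k1 = (-0.253150, 1.798425)
  predictor → (-1.836397, 0.016614)
  k2 = (0.016614, 1.836397)
  → (-1.816165, 0.019462)
(x_1(1), x_2(1)) ≈ (-1.8162, 0.0195)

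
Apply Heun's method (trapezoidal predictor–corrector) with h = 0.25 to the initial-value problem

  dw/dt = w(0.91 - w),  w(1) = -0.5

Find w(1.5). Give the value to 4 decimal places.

-1.1145

Heun: k1 = f(t_n, w_n); k2 = f(t_n + h, w_n + h·k1); w_{n+1} = w_n + (h/2)·(k1 + k2).
t=1.000000, w=-0.500000:
  k1 = f(1.000000, -0.500000) = -0.705000
  k2 = f(1.250000, -0.676250) = -1.072702
  w ← -0.500000 + (0.25/2)·(-0.705000 + (-1.072702)) = -0.722213
t=1.250000, w=-0.722213:
  k1 = f(1.250000, -0.722213) = -1.178805
  k2 = f(1.500000, -1.016914) = -1.959505
  w ← -0.722213 + (0.25/2)·(-1.178805 + (-1.959505)) = -1.114501
w(1.5) ≈ -1.1145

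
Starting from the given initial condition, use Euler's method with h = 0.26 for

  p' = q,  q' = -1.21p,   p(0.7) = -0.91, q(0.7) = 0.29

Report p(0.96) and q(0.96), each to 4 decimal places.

Euler on (p,q): p_{n+1} = p_n + h·p', q_{n+1} = q_n + h·q'.
0.700000: (-0.910000, 0.290000); f=(0.290000, 1.101100) → (-0.834600, 0.576286)
(p(0.96), q(0.96)) ≈ (-0.8346, 0.5763)

-0.8346, 0.5763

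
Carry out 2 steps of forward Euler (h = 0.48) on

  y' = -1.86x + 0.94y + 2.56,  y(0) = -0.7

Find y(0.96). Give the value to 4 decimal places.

1.1093

Euler: y_{n+1} = y_n + h·f(x_n, y_n).
x=0.000000, y=-0.700000: f=1.902000 → y ← -0.700000 + 0.48·1.902000 = 0.212960
x=0.480000, y=0.212960: f=1.867382 → y ← 0.212960 + 0.48·1.867382 = 1.109304
y(0.96) ≈ 1.1093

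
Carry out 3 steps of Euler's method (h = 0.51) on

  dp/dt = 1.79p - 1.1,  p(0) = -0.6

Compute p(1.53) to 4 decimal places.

-7.8867

Euler: p_{n+1} = p_n + h·f(t_n, p_n).
t=0.000000, p=-0.600000: f=-2.174000 → p ← -0.600000 + 0.51·(-2.174000) = -1.708740
t=0.510000, p=-1.708740: f=-4.158645 → p ← -1.708740 + 0.51·(-4.158645) = -3.829649
t=1.020000, p=-3.829649: f=-7.955071 → p ← -3.829649 + 0.51·(-7.955071) = -7.886735
p(1.53) ≈ -7.8867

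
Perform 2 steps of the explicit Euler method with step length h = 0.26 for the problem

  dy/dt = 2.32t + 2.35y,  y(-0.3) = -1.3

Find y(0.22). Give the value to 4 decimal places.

-3.6896

Euler: y_{n+1} = y_n + h·f(t_n, y_n).
t=-0.300000, y=-1.300000: f=-3.751000 → y ← -1.300000 + 0.26·(-3.751000) = -2.275260
t=-0.040000, y=-2.275260: f=-5.439661 → y ← -2.275260 + 0.26·(-5.439661) = -3.689572
y(0.22) ≈ -3.6896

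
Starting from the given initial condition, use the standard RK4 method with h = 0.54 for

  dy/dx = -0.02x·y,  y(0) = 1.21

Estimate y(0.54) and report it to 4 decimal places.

1.2065

RK4: k1 = f(x_n, y_n); k2 = f(x_n + h/2, y_n + (h/2)·k1); k3 = f(x_n + h/2, y_n + (h/2)·k2); k4 = f(x_n + h, y_n + h·k3); y_{n+1} = y_n + (h/6)·(k1 + 2k2 + 2k3 + k4).
x=0.000000, y=1.210000:
  k1 = f(0.000000, 1.210000) = 0.000000
  k2 = f(0.270000, 1.210000) = -0.006534
  k3 = f(0.270000, 1.208236) = -0.006524
  k4 = f(0.540000, 1.206477) = -0.013030
  y ← 1.210000 + (0.54/6)·(k1 + 2k2 + 2k3 + k4) = 1.206477
y(0.54) ≈ 1.2065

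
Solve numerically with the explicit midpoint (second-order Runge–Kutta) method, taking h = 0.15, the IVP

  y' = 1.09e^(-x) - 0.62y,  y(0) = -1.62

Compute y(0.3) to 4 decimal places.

Midpoint: k1 = f(x_n, y_n); k2 = f(x_n + h/2, y_n + (h/2)·k1); y_{n+1} = y_n + h·k2.
x=0.000000, y=-1.620000:
  k1 = f(0.000000, -1.620000) = 2.094400
  k2 = f(0.075000, -1.462920) = 1.918251
  y ← -1.620000 + 0.15·1.918251 = -1.332262
x=0.150000, y=-1.332262:
  k1 = f(0.150000, -1.332262) = 1.764174
  k2 = f(0.225000, -1.199949) = 1.614351
  y ← -1.332262 + 0.15·1.614351 = -1.090110
y(0.3) ≈ -1.0901

-1.0901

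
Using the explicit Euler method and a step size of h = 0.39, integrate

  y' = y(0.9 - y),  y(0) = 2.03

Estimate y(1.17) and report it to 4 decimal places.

0.9784

Euler: y_{n+1} = y_n + h·f(s_n, y_n).
s=0.000000, y=2.030000: f=-2.293900 → y ← 2.030000 + 0.39·(-2.293900) = 1.135379
s=0.390000, y=1.135379: f=-0.267244 → y ← 1.135379 + 0.39·(-0.267244) = 1.031154
s=0.780000, y=1.031154: f=-0.135240 → y ← 1.031154 + 0.39·(-0.135240) = 0.978410
y(1.17) ≈ 0.9784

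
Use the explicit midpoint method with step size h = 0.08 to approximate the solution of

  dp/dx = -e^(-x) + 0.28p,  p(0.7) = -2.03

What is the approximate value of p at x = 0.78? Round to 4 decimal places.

Midpoint: k1 = f(x_n, p_n); k2 = f(x_n + h/2, p_n + (h/2)·k1); p_{n+1} = p_n + h·k2.
x=0.700000, p=-2.030000:
  k1 = f(0.700000, -2.030000) = -1.064985
  k2 = f(0.740000, -2.072599) = -1.057442
  p ← -2.030000 + 0.08·(-1.057442) = -2.114595
p(0.78) ≈ -2.1146

-2.1146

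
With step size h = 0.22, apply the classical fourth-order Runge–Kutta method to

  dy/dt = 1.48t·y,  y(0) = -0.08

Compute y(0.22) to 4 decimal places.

-0.0829

RK4: k1 = f(t_n, y_n); k2 = f(t_n + h/2, y_n + (h/2)·k1); k3 = f(t_n + h/2, y_n + (h/2)·k2); k4 = f(t_n + h, y_n + h·k3); y_{n+1} = y_n + (h/6)·(k1 + 2k2 + 2k3 + k4).
t=0.000000, y=-0.080000:
  k1 = f(0.000000, -0.080000) = 0.000000
  k2 = f(0.110000, -0.080000) = -0.013024
  k3 = f(0.110000, -0.081433) = -0.013257
  k4 = f(0.220000, -0.082917) = -0.026998
  y ← -0.080000 + (0.22/6)·(k1 + 2k2 + 2k3 + k4) = -0.082917
y(0.22) ≈ -0.0829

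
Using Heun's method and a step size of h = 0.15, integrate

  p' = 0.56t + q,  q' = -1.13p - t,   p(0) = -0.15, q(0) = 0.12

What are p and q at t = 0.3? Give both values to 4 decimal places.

-0.0851, 0.1171

Heun on (p,q): k1 = f(t_n, state_n); k2 = f(t_n + h, state_n + h·k1); state_{n+1} = state_n + (h/2)·(k1 + k2).
0.000000: (-0.150000, 0.120000)
  k1 = (0.120000, 0.169500)
  predictor → (-0.132000, 0.145425)
  k2 = (0.229425, -0.000840)
  → (-0.123793, 0.132650)
0.150000: (-0.123793, 0.132650)
  k1 = (0.216649, -0.010114)
  predictor → (-0.091296, 0.131132)
  k2 = (0.299132, -0.196836)
  → (-0.085109, 0.117128)
(p(0.3), q(0.3)) ≈ (-0.0851, 0.1171)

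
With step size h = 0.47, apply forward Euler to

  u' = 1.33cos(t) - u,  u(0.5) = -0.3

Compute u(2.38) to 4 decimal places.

-0.0075

Euler: u_{n+1} = u_n + h·f(t_n, u_n).
t=0.500000, u=-0.300000: f=1.467185 → u ← -0.300000 + 0.47·1.467185 = 0.389577
t=0.970000, u=0.389577: f=0.362272 → u ← 0.389577 + 0.47·0.362272 = 0.559844
t=1.440000, u=0.559844: f=-0.386381 → u ← 0.559844 + 0.47·(-0.386381) = 0.378245
t=1.910000, u=0.378245: f=-0.820785 → u ← 0.378245 + 0.47·(-0.820785) = -0.007523
u(2.38) ≈ -0.0075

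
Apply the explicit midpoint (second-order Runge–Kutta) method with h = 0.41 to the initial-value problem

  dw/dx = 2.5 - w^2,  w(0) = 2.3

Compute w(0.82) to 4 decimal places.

Midpoint: k1 = f(x_n, w_n); k2 = f(x_n + h/2, w_n + (h/2)·k1); w_{n+1} = w_n + h·k2.
x=0.000000, w=2.300000:
  k1 = f(0.000000, 2.300000) = -2.790000
  k2 = f(0.205000, 1.728050) = -0.486157
  w ← 2.300000 + 0.41·(-0.486157) = 2.100676
x=0.410000, w=2.100676:
  k1 = f(0.410000, 2.100676) = -1.912838
  k2 = f(0.615000, 1.708544) = -0.419122
  w ← 2.100676 + 0.41·(-0.419122) = 1.928836
w(0.82) ≈ 1.9288

1.9288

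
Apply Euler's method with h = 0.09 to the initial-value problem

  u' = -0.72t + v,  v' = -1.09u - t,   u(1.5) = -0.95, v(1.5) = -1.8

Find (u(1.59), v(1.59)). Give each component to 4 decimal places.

Euler on (u,v): u_{n+1} = u_n + h·u', v_{n+1} = v_n + h·v'.
1.500000: (-0.950000, -1.800000); f=(-2.880000, -0.464500) → (-1.209200, -1.841805)
(u(1.59), v(1.59)) ≈ (-1.2092, -1.8418)

-1.2092, -1.8418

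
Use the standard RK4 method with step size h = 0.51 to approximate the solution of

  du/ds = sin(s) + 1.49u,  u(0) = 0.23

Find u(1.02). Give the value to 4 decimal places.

1.9075

RK4: k1 = f(s_n, u_n); k2 = f(s_n + h/2, u_n + (h/2)·k1); k3 = f(s_n + h/2, u_n + (h/2)·k2); k4 = f(s_n + h, u_n + h·k3); u_{n+1} = u_n + (h/6)·(k1 + 2k2 + 2k3 + k4).
s=0.000000, u=0.230000:
  k1 = f(0.000000, 0.230000) = 0.342700
  k2 = f(0.255000, 0.317389) = 0.725154
  k3 = f(0.255000, 0.414914) = 0.870468
  k4 = f(0.510000, 0.673939) = 1.492346
  u ← 0.230000 + (0.51/6)·(k1 + 2k2 + 2k3 + k4) = 0.657235
s=0.510000, u=0.657235:
  k1 = f(0.510000, 0.657235) = 1.467457
  k2 = f(0.765000, 1.031436) = 2.229377
  k3 = f(0.765000, 1.225726) = 2.518868
  k4 = f(1.020000, 1.941857) = 3.745476
  u ← 0.657235 + (0.51/6)·(k1 + 2k2 + 2k3 + k4) = 1.907536
u(1.02) ≈ 1.9075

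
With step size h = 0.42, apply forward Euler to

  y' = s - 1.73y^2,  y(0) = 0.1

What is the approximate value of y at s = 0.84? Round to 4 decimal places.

Euler: y_{n+1} = y_n + h·f(s_n, y_n).
s=0.000000, y=0.100000: f=-0.017300 → y ← 0.100000 + 0.42·(-0.017300) = 0.092734
s=0.420000, y=0.092734: f=0.405123 → y ← 0.092734 + 0.42·0.405123 = 0.262886
y(0.84) ≈ 0.2629

0.2629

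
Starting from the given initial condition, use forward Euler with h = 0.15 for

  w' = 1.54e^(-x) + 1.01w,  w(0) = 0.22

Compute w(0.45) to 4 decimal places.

1.0423

Euler: w_{n+1} = w_n + h·f(x_n, w_n).
x=0.000000, w=0.220000: f=1.762200 → w ← 0.220000 + 0.15·1.762200 = 0.484330
x=0.150000, w=0.484330: f=1.814664 → w ← 0.484330 + 0.15·1.814664 = 0.756530
x=0.300000, w=0.756530: f=1.904955 → w ← 0.756530 + 0.15·1.904955 = 1.042273
w(0.45) ≈ 1.0423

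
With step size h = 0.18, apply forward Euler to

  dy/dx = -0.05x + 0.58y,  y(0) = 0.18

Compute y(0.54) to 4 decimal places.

Euler: y_{n+1} = y_n + h·f(x_n, y_n).
x=0.000000, y=0.180000: f=0.104400 → y ← 0.180000 + 0.18·0.104400 = 0.198792
x=0.180000, y=0.198792: f=0.106299 → y ← 0.198792 + 0.18·0.106299 = 0.217926
x=0.360000, y=0.217926: f=0.108397 → y ← 0.217926 + 0.18·0.108397 = 0.237437
y(0.54) ≈ 0.2374

0.2374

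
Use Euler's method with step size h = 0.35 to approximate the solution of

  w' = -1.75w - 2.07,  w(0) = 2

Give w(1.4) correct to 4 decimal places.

-1.1111

Euler: w_{n+1} = w_n + h·f(t_n, w_n).
t=0.000000, w=2.000000: f=-5.570000 → w ← 2.000000 + 0.35·(-5.570000) = 0.050500
t=0.350000, w=0.050500: f=-2.158375 → w ← 0.050500 + 0.35·(-2.158375) = -0.704931
t=0.700000, w=-0.704931: f=-0.836370 → w ← -0.704931 + 0.35·(-0.836370) = -0.997661
t=1.050000, w=-0.997661: f=-0.324093 → w ← -0.997661 + 0.35·(-0.324093) = -1.111094
w(1.4) ≈ -1.1111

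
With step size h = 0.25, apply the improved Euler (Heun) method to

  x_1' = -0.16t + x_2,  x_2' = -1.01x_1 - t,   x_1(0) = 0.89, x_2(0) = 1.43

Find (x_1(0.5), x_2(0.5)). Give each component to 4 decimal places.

Heun on (x_1,x_2): k1 = f(t_n, state_n); k2 = f(t_n + h, state_n + h·k1); state_{n+1} = state_n + (h/2)·(k1 + k2).
0.000000: (0.890000, 1.430000)
  k1 = (1.430000, -0.898900)
  predictor → (1.247500, 1.205275)
  k2 = (1.165275, -1.509975)
  → (1.214409, 1.128891)
0.250000: (1.214409, 1.128891)
  k1 = (1.088891, -1.476553)
  predictor → (1.486632, 0.759752)
  k2 = (0.679752, -2.001498)
  → (1.435490, 0.694134)
(x_1(0.5), x_2(0.5)) ≈ (1.4355, 0.6941)

1.4355, 0.6941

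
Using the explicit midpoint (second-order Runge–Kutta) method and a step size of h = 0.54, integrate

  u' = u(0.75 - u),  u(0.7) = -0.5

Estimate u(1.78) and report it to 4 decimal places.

Midpoint: k1 = f(x_n, u_n); k2 = f(x_n + h/2, u_n + (h/2)·k1); u_{n+1} = u_n + h·k2.
x=0.700000, u=-0.500000:
  k1 = f(0.700000, -0.500000) = -0.625000
  k2 = f(0.970000, -0.668750) = -0.948789
  u ← -0.500000 + 0.54·(-0.948789) = -1.012346
x=1.240000, u=-1.012346:
  k1 = f(1.240000, -1.012346) = -1.784104
  k2 = f(1.510000, -1.494054) = -3.352739
  u ← -1.012346 + 0.54·(-3.352739) = -2.822825
u(1.78) ≈ -2.8228

-2.8228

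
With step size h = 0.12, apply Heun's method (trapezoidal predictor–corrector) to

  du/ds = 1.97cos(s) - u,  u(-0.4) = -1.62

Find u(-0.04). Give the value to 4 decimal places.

Heun: k1 = f(s_n, u_n); k2 = f(s_n + h, u_n + h·k1); u_{n+1} = u_n + (h/2)·(k1 + k2).
s=-0.400000, u=-1.620000:
  k1 = f(-0.400000, -1.620000) = 3.434490
  k2 = f(-0.280000, -1.207861) = 3.101140
  u ← -1.620000 + (0.12/2)·(3.434490 + 3.101140) = -1.227862
s=-0.280000, u=-1.227862:
  k1 = f(-0.280000, -1.227862) = 3.121141
  k2 = f(-0.160000, -0.853325) = 2.798163
  u ← -1.227862 + (0.12/2)·(3.121141 + 2.798163) = -0.872704
s=-0.160000, u=-0.872704:
  k1 = f(-0.160000, -0.872704) = 2.817542
  k2 = f(-0.040000, -0.534599) = 2.503023
  u ← -0.872704 + (0.12/2)·(2.817542 + 2.503023) = -0.553470
u(-0.04) ≈ -0.5535

-0.5535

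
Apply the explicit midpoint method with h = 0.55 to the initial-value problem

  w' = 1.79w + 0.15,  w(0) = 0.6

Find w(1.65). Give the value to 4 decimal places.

Midpoint: k1 = f(t_n, w_n); k2 = f(t_n + h/2, w_n + (h/2)·k1); w_{n+1} = w_n + h·k2.
t=0.000000, w=0.600000:
  k1 = f(0.000000, 0.600000) = 1.224000
  k2 = f(0.275000, 0.936600) = 1.826514
  w ← 0.600000 + 0.55·1.826514 = 1.604583
t=0.550000, w=1.604583:
  k1 = f(0.550000, 1.604583) = 3.022203
  k2 = f(0.825000, 2.435689) = 4.509882
  w ← 1.604583 + 0.55·4.509882 = 4.085018
t=1.100000, w=4.085018:
  k1 = f(1.100000, 4.085018) = 7.462182
  k2 = f(1.375000, 6.137118) = 11.135442
  w ← 4.085018 + 0.55·11.135442 = 10.209511
w(1.65) ≈ 10.2095

10.2095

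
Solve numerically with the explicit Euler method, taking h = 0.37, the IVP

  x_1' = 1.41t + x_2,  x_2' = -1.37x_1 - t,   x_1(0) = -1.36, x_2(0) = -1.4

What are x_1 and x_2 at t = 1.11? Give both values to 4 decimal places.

Euler on (x_1,x_2): x_1_{n+1} = x_1_n + h·x_1', x_2_{n+1} = x_2_n + h·x_2'.
0.000000: (-1.360000, -1.400000); f=(-1.400000, 1.863200) → (-1.878000, -0.710616)
0.370000: (-1.878000, -0.710616); f=(-0.188916, 2.202860) → (-1.947899, 0.104442)
0.740000: (-1.947899, 0.104442); f=(1.147842, 1.928622) → (-1.523197, 0.818032)
(x_1(1.11), x_2(1.11)) ≈ (-1.5232, 0.8180)

-1.5232, 0.8180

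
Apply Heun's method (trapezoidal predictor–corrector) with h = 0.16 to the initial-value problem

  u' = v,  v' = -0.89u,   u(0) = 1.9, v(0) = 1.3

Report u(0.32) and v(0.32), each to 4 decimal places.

2.2249, 0.7060

Heun on (u,v): k1 = f(s_n, state_n); k2 = f(s_n + h, state_n + h·k1); state_{n+1} = state_n + (h/2)·(k1 + k2).
0.000000: (1.900000, 1.300000)
  k1 = (1.300000, -1.691000)
  predictor → (2.108000, 1.029440)
  k2 = (1.029440, -1.876120)
  → (2.086355, 1.014630)
0.160000: (2.086355, 1.014630)
  k1 = (1.014630, -1.856856)
  predictor → (2.248696, 0.717533)
  k2 = (0.717533, -2.001339)
  → (2.224928, 0.705975)
(u(0.32), v(0.32)) ≈ (2.2249, 0.7060)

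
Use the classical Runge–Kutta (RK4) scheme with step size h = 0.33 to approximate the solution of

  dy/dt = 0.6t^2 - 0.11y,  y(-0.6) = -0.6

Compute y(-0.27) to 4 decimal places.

-0.5402

RK4: k1 = f(t_n, y_n); k2 = f(t_n + h/2, y_n + (h/2)·k1); k3 = f(t_n + h/2, y_n + (h/2)·k2); k4 = f(t_n + h, y_n + h·k3); y_{n+1} = y_n + (h/6)·(k1 + 2k2 + 2k3 + k4).
t=-0.600000, y=-0.600000:
  k1 = f(-0.600000, -0.600000) = 0.282000
  k2 = f(-0.435000, -0.553470) = 0.174417
  k3 = f(-0.435000, -0.571221) = 0.176369
  k4 = f(-0.270000, -0.541798) = 0.103338
  y ← -0.600000 + (0.33/6)·(k1 + 2k2 + 2k3 + k4) = -0.540220
y(-0.27) ≈ -0.5402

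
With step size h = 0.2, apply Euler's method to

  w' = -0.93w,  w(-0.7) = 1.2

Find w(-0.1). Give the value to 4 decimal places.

Euler: w_{n+1} = w_n + h·f(t_n, w_n).
t=-0.700000, w=1.200000: f=-1.116000 → w ← 1.200000 + 0.2·(-1.116000) = 0.976800
t=-0.500000, w=0.976800: f=-0.908424 → w ← 0.976800 + 0.2·(-0.908424) = 0.795115
t=-0.300000, w=0.795115: f=-0.739457 → w ← 0.795115 + 0.2·(-0.739457) = 0.647224
w(-0.1) ≈ 0.6472

0.6472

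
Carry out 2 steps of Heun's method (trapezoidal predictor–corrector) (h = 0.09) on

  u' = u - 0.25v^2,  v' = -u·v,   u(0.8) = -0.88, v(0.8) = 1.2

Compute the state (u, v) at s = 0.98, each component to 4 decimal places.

Heun on (u,v): k1 = f(s_n, state_n); k2 = f(s_n + h, state_n + h·k1); state_{n+1} = state_n + (h/2)·(k1 + k2).
0.800000: (-0.880000, 1.200000)
  k1 = (-1.240000, 1.056000)
  predictor → (-0.991600, 1.295040)
  k2 = (-1.410882, 1.284162)
  → (-0.999290, 1.305307)
0.890000: (-0.999290, 1.305307)
  k1 = (-1.425246, 1.304380)
  predictor → (-1.127562, 1.422701)
  k2 = (-1.633582, 1.604184)
  → (-1.136937, 1.436193)
(u(0.98), v(0.98)) ≈ (-1.1369, 1.4362)

-1.1369, 1.4362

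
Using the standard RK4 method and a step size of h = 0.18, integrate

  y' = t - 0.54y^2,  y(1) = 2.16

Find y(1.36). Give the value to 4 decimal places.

1.8326

RK4: k1 = f(t_n, y_n); k2 = f(t_n + h/2, y_n + (h/2)·k1); k3 = f(t_n + h/2, y_n + (h/2)·k2); k4 = f(t_n + h, y_n + h·k3); y_{n+1} = y_n + (h/6)·(k1 + 2k2 + 2k3 + k4).
t=1.000000, y=2.160000:
  k1 = f(1.000000, 2.160000) = -1.519424
  k2 = f(1.090000, 2.023252) = -1.120516
  k3 = f(1.090000, 2.059154) = -1.199661
  k4 = f(1.180000, 1.944061) = -0.860861
  y ← 2.160000 + (0.18/6)·(k1 + 2k2 + 2k3 + k4) = 1.949381
t=1.180000, y=1.949381:
  k1 = f(1.180000, 1.949381) = -0.872046
  k2 = f(1.270000, 1.870897) = -0.620137
  k3 = f(1.270000, 1.893568) = -0.666225
  k4 = f(1.360000, 1.829460) = -0.447340
  y ← 1.949381 + (0.18/6)·(k1 + 2k2 + 2k3 + k4) = 1.832618
y(1.36) ≈ 1.8326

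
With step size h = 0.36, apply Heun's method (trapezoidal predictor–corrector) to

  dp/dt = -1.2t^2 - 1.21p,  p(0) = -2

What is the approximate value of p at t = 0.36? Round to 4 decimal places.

Heun: k1 = f(t_n, p_n); k2 = f(t_n + h, p_n + h·k1); p_{n+1} = p_n + (h/2)·(k1 + k2).
t=0.000000, p=-2.000000:
  k1 = f(0.000000, -2.000000) = 2.420000
  k2 = f(0.360000, -1.128800) = 1.210328
  p ← -2.000000 + (0.36/2)·(2.420000 + 1.210328) = -1.346541
p(0.36) ≈ -1.3465

-1.3465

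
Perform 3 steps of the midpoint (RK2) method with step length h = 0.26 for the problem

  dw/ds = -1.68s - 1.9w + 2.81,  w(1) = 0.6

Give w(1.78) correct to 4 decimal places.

Midpoint: k1 = f(s_n, w_n); k2 = f(s_n + h/2, w_n + (h/2)·k1); w_{n+1} = w_n + h·k2.
s=1.000000, w=0.600000:
  k1 = f(1.000000, 0.600000) = -0.010000
  k2 = f(1.130000, 0.598700) = -0.225930
  w ← 0.600000 + 0.26·(-0.225930) = 0.541258
s=1.260000, w=0.541258:
  k1 = f(1.260000, 0.541258) = -0.335191
  k2 = f(1.390000, 0.497683) = -0.470799
  w ← 0.541258 + 0.26·(-0.470799) = 0.418851
s=1.520000, w=0.418851:
  k1 = f(1.520000, 0.418851) = -0.539416
  k2 = f(1.650000, 0.348726) = -0.624580
  w ← 0.418851 + 0.26·(-0.624580) = 0.256460
w(1.78) ≈ 0.2565

0.2565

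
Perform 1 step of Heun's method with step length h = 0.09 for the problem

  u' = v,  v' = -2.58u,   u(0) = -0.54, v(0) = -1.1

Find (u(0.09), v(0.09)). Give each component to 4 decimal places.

-0.6334, -0.9631

Heun on (u,v): k1 = f(t_n, state_n); k2 = f(t_n + h, state_n + h·k1); state_{n+1} = state_n + (h/2)·(k1 + k2).
0.000000: (-0.540000, -1.100000)
  k1 = (-1.100000, 1.393200)
  predictor → (-0.639000, -0.974612)
  k2 = (-0.974612, 1.648620)
  → (-0.633358, -0.963118)
(u(0.09), v(0.09)) ≈ (-0.6334, -0.9631)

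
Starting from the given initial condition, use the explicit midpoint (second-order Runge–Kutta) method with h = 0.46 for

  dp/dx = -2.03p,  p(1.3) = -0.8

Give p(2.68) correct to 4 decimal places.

Midpoint: k1 = f(x_n, p_n); k2 = f(x_n + h/2, p_n + (h/2)·k1); p_{n+1} = p_n + h·k2.
x=1.300000, p=-0.800000:
  k1 = f(1.300000, -0.800000) = 1.624000
  k2 = f(1.530000, -0.426480) = 0.865754
  p ← -0.800000 + 0.46·0.865754 = -0.401753
x=1.760000, p=-0.401753:
  k1 = f(1.760000, -0.401753) = 0.815559
  k2 = f(1.990000, -0.214175) = 0.434774
  p ← -0.401753 + 0.46·0.434774 = -0.201757
x=2.220000, p=-0.201757:
  k1 = f(2.220000, -0.201757) = 0.409566
  k2 = f(2.450000, -0.107557) = 0.218340
  p ← -0.201757 + 0.46·0.218340 = -0.101321
p(2.68) ≈ -0.1013

-0.1013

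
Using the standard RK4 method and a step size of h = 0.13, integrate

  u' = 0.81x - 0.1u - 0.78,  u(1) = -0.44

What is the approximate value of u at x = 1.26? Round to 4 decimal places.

-0.3939

RK4: k1 = f(x_n, u_n); k2 = f(x_n + h/2, u_n + (h/2)·k1); k3 = f(x_n + h/2, u_n + (h/2)·k2); k4 = f(x_n + h, u_n + h·k3); u_{n+1} = u_n + (h/6)·(k1 + 2k2 + 2k3 + k4).
x=1.000000, u=-0.440000:
  k1 = f(1.000000, -0.440000) = 0.074000
  k2 = f(1.065000, -0.435190) = 0.126169
  k3 = f(1.065000, -0.431799) = 0.125830
  k4 = f(1.130000, -0.423642) = 0.177664
  u ← -0.440000 + (0.13/6)·(k1 + 2k2 + 2k3 + k4) = -0.423627
x=1.130000, u=-0.423627:
  k1 = f(1.130000, -0.423627) = 0.177663
  k2 = f(1.195000, -0.412079) = 0.229158
  k3 = f(1.195000, -0.408732) = 0.228823
  k4 = f(1.260000, -0.393880) = 0.279988
  u ← -0.423627 + (0.13/6)·(k1 + 2k2 + 2k3 + k4) = -0.393866
u(1.26) ≈ -0.3939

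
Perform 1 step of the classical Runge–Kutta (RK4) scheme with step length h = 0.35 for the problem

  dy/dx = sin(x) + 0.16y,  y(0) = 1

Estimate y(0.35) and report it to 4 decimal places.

1.1194

RK4: k1 = f(x_n, y_n); k2 = f(x_n + h/2, y_n + (h/2)·k1); k3 = f(x_n + h/2, y_n + (h/2)·k2); k4 = f(x_n + h, y_n + h·k3); y_{n+1} = y_n + (h/6)·(k1 + 2k2 + 2k3 + k4).
x=0.000000, y=1.000000:
  k1 = f(0.000000, 1.000000) = 0.160000
  k2 = f(0.175000, 1.028000) = 0.338588
  k3 = f(0.175000, 1.059253) = 0.343589
  k4 = f(0.350000, 1.120256) = 0.522139
  y ← 1.000000 + (0.35/6)·(k1 + 2k2 + 2k3 + k4) = 1.119379
y(0.35) ≈ 1.1194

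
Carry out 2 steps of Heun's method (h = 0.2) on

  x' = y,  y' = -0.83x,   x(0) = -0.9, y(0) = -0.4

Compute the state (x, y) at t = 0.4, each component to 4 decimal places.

Heun on (x,y): k1 = f(t_n, state_n); k2 = f(t_n + h, state_n + h·k1); state_{n+1} = state_n + (h/2)·(k1 + k2).
0.000000: (-0.900000, -0.400000)
  k1 = (-0.400000, 0.747000)
  predictor → (-0.980000, -0.250600)
  k2 = (-0.250600, 0.813400)
  → (-0.965060, -0.243960)
0.200000: (-0.965060, -0.243960)
  k1 = (-0.243960, 0.801000)
  predictor → (-1.013852, -0.083760)
  k2 = (-0.083760, 0.841497)
  → (-0.997832, -0.079710)
(x(0.4), y(0.4)) ≈ (-0.9978, -0.0797)

-0.9978, -0.0797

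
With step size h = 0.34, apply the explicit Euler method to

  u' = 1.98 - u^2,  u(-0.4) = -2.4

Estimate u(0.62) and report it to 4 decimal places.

Euler: u_{n+1} = u_n + h·f(x_n, u_n).
x=-0.400000, u=-2.400000: f=-3.780000 → u ← -2.400000 + 0.34·(-3.780000) = -3.685200
x=-0.060000, u=-3.685200: f=-11.600699 → u ← -3.685200 + 0.34·(-11.600699) = -7.629438
x=0.280000, u=-7.629438: f=-56.228319 → u ← -7.629438 + 0.34·(-56.228319) = -26.747066
u(0.62) ≈ -26.7471

-26.7471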